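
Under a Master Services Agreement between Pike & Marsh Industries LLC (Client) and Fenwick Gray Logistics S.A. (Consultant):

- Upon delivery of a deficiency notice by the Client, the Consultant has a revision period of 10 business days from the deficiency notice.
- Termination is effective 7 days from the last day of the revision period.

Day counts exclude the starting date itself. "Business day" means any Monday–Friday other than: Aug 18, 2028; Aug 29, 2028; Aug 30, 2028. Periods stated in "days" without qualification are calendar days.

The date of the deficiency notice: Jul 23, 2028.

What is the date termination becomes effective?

Aug 11, 2028

The last day of the revision period: counting 10 business days from Sunday, Jul 23, 2028 (Jul 24, Jul 25, Jul 26, Jul 27, Jul 28, Jul 31, Aug 1, Aug 2, Aug 3, Aug 4, skipping weekends) reaches Friday, Aug 4, 2028.
The date termination becomes effective: 7 calendar days after Aug 4, 2028 is Aug 11, 2028.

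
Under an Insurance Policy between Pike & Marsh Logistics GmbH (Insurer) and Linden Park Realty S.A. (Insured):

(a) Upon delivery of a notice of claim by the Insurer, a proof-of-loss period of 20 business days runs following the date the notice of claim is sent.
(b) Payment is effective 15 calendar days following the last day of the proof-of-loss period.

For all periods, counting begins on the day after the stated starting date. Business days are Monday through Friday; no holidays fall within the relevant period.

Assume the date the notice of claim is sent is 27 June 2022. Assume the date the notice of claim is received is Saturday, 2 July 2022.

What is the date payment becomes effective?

The last day of the proof-of-loss period: counting 20 business days from Monday, 27 June 2022 (Jun 28, Jun 29, Jun 30, Jul 1, …, Jul 21, Jul 22, Jul 25, skipping weekends) reaches Monday, 25 July 2022.
The date payment becomes effective: 15 calendar days after 25 July 2022 is 9 August 2022.

9 August 2022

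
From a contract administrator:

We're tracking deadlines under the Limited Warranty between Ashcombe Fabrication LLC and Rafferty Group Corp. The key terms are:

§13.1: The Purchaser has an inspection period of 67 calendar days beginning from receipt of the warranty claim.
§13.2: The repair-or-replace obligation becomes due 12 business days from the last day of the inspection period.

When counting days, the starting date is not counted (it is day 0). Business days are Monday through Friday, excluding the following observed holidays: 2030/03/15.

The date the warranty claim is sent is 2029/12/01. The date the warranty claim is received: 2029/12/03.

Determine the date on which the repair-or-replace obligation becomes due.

Adding 67 calendar days to 2029/12/03 gives 2030/02/08, which is the last day of the inspection period.
From Friday, 2030/02/08, 12 business days (Feb 11, Feb 12, Feb 13, Feb 14, …, Feb 22, Feb 25, Feb 26, skipping weekends) brings us to Tuesday, 2030/02/26, which is the date on which the repair-or-replace obligation becomes due.

2030/02/26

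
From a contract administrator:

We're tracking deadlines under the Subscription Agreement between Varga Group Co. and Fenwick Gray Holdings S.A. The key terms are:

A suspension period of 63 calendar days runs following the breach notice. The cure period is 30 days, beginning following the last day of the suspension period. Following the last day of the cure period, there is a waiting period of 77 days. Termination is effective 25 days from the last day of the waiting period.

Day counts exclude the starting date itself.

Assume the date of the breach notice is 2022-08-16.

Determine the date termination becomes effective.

2023-02-27

Adding 63 calendar days to 2022-08-16 gives 2022-10-18, which is the last day of the suspension period.
The last day of the cure period: 2022-10-18 + 30 days = 2022-11-17.
Adding 77 calendar days to 2022-11-17 gives 2023-02-02, which is the last day of the waiting period.
Adding 25 calendar days to 2023-02-02 gives 2023-02-27, which is the date termination becomes effective.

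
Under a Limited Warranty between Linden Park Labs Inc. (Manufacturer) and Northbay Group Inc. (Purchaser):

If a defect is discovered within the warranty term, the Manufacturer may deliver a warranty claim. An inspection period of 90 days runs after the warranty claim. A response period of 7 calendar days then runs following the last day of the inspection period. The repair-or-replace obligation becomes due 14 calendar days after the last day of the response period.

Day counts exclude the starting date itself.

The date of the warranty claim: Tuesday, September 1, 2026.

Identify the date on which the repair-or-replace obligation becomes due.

December 21, 2026

The last day of the inspection period: 90 calendar days after September 1, 2026 is November 30, 2026.
Adding 7 calendar days to November 30, 2026 gives December 7, 2026, which is the last day of the response period.
Adding 14 calendar days to December 7, 2026 gives December 21, 2026, which is the date on which the repair-or-replace obligation becomes due.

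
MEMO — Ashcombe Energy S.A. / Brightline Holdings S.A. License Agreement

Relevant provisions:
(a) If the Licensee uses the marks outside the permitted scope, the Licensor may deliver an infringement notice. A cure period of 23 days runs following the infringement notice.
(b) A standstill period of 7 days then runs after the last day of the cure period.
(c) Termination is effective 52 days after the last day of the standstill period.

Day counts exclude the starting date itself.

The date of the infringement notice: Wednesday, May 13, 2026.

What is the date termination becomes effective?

The last day of the cure period: May 13, 2026 + 23 days = Jun 5, 2026.
The last day of the standstill period: 7 calendar days after Jun 5, 2026 is Jun 12, 2026.
Adding 52 calendar days to Jun 12, 2026 gives Aug 3, 2026, which is the date termination becomes effective.

Aug 3, 2026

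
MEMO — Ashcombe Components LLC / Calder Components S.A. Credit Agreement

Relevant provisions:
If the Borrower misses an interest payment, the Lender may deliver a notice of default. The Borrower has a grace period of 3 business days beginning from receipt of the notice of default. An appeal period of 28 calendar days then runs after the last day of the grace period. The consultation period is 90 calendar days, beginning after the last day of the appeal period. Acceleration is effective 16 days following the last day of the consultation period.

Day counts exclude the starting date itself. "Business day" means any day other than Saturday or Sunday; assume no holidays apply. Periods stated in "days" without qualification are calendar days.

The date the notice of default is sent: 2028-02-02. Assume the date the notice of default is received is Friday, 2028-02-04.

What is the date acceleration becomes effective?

2028-06-22

From Friday, 2028-02-04, 3 business days (Feb 7, Feb 8, Feb 9, skipping weekends) brings us to Wednesday, 2028-02-09, which is the last day of the grace period.
The last day of the appeal period: 2028-02-09 + 28 days = 2028-03-08.
The last day of the consultation period: 90 calendar days after 2028-03-08 is 2028-06-06.
Adding 16 calendar days to 2028-06-06 gives 2028-06-22, which is the date acceleration becomes effective.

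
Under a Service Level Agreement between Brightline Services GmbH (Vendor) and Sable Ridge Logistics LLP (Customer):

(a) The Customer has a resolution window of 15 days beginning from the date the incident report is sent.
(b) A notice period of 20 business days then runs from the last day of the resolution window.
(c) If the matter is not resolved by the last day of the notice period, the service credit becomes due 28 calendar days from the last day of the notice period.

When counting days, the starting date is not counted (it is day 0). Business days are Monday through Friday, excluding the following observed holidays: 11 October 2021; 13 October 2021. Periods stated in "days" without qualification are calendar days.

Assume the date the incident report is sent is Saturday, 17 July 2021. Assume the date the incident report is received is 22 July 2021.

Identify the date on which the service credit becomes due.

The last day of the resolution window: 15 calendar days after 17 July 2021 is 1 August 2021.
The last day of the notice period: counting 20 business days from Sunday, 1 August 2021 (Aug 2, Aug 3, Aug 4, Aug 5, …, Aug 25, Aug 26, Aug 27, skipping weekends) reaches Friday, 27 August 2021.
The date on which the service credit becomes due: 27 August 2021 + 28 days = 24 September 2021.

24 September 2021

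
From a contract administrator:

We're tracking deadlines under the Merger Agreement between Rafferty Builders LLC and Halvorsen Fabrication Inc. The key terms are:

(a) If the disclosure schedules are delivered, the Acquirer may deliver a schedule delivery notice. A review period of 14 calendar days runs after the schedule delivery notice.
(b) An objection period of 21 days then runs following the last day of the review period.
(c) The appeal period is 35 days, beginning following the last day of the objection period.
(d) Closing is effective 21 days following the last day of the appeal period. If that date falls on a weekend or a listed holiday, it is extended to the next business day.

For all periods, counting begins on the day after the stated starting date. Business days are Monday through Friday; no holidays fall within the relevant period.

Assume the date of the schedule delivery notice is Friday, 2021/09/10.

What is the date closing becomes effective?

2021/12/10

The last day of the review period: 14 calendar days after 2021/09/10 is 2021/09/24.
The last day of the objection period: 2021/09/24 + 21 days = 2021/10/15.
The last day of the appeal period: 35 calendar days after 2021/10/15 is 2021/11/19.
The date closing becomes effective: 21 calendar days after 2021/11/19 is 2021/12/10. 2021/12/10 is a Friday, so no roll-forward applies.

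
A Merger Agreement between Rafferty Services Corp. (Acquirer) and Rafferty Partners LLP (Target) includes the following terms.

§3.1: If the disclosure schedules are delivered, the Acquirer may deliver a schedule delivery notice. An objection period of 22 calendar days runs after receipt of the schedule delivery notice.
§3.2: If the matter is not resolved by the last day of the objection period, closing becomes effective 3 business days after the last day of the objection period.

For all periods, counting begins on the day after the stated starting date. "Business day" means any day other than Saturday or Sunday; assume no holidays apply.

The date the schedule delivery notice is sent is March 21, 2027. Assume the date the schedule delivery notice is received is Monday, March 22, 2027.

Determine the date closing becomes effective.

April 16, 2027

The last day of the objection period: March 22, 2027 + 22 days = April 13, 2027.
The date closing becomes effective: counting 3 business days from Tuesday, April 13, 2027 (Apr 14, Apr 15, Apr 16, skipping weekends) reaches Friday, April 16, 2027.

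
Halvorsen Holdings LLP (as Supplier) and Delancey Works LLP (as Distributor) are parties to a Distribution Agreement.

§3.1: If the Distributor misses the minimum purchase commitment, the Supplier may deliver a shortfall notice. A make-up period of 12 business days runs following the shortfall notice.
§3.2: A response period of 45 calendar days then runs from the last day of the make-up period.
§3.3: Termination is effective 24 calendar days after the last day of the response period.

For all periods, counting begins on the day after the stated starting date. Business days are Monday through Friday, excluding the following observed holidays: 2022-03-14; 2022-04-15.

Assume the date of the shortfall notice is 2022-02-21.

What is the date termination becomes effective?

2022-05-17

From Monday, 2022-02-21, 12 business days (Feb 22, Feb 23, Feb 24, Feb 25, …, Mar 7, Mar 8, Mar 9, skipping weekends) brings us to Wednesday, 2022-03-09, which is the last day of the make-up period.
Adding 45 calendar days to 2022-03-09 gives 2022-04-23, which is the last day of the response period.
Adding 24 calendar days to 2022-04-23 gives 2022-05-17, which is the date termination becomes effective.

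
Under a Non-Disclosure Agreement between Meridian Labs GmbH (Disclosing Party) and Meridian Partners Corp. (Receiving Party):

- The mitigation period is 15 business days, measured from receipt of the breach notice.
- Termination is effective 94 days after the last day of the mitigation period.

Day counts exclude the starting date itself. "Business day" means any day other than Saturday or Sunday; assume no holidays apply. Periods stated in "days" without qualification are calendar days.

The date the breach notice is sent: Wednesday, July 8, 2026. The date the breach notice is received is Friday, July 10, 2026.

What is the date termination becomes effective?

November 2, 2026

From Friday, July 10, 2026, 15 business days (Jul 13, Jul 14, Jul 15, Jul 16, …, Jul 29, Jul 30, Jul 31, skipping weekends) brings us to Friday, July 31, 2026, which is the last day of the mitigation period.
Adding 94 calendar days to July 31, 2026 gives November 2, 2026, which is the date termination becomes effective.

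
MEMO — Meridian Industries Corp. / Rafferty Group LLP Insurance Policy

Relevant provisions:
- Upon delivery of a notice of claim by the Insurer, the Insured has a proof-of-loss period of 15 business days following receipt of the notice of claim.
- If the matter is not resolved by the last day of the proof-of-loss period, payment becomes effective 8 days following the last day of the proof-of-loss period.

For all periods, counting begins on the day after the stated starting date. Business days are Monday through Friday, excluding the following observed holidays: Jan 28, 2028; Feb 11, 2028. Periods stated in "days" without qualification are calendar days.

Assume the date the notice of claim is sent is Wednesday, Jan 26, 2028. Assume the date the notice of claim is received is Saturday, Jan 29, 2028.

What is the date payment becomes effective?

Feb 29, 2028

The last day of the proof-of-loss period: counting 15 business days from Saturday, Jan 29, 2028 (Jan 31, Feb 1, Feb 2, Feb 3, …, Feb 17, Feb 18, Feb 21, skipping weekends and the listed holiday on Feb 11) reaches Monday, Feb 21, 2028.
Adding 8 calendar days to Feb 21, 2028 gives Feb 29, 2028, which is the date payment becomes effective.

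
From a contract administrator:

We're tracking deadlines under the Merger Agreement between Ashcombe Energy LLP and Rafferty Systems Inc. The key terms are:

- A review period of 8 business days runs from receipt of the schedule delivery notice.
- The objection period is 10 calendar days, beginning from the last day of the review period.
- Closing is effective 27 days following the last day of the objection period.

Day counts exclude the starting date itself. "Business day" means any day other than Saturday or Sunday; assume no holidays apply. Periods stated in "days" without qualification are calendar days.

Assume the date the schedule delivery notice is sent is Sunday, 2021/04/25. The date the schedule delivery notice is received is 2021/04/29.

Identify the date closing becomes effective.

2021/06/17

The last day of the review period: counting 8 business days from Thursday, 2021/04/29 (Apr 30, May 3, May 4, May 5, May 6, May 7, May 10, May 11, skipping weekends) reaches Tuesday, 2021/05/11.
The last day of the objection period: 10 calendar days after 2021/05/11 is 2021/05/21.
The date closing becomes effective: 27 calendar days after 2021/05/21 is 2021/06/17.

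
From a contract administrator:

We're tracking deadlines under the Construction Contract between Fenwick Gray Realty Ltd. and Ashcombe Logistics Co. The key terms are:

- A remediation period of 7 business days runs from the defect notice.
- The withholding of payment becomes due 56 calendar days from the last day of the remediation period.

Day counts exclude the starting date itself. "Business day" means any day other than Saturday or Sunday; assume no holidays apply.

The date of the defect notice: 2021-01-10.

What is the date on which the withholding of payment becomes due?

2021-03-16

From Sunday, 2021-01-10, 7 business days (Jan 11, Jan 12, Jan 13, Jan 14, Jan 15, Jan 18, Jan 19, skipping weekends) brings us to Tuesday, 2021-01-19, which is the last day of the remediation period.
The date on which the withholding of payment becomes due: 2021-01-19 + 56 days = 2021-03-16.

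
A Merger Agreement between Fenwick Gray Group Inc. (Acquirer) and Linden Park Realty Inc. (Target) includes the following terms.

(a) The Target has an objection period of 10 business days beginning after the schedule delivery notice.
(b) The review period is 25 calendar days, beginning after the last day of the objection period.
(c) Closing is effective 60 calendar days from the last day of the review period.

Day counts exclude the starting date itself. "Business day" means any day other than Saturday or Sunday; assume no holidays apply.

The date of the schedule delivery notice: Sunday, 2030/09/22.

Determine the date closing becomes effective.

The last day of the objection period: 10 business days after Sunday, 2030/09/22, skipping weekends — Sep 23, Sep 24, Sep 25, Sep 26, Sep 27, Sep 30, Oct 1, Oct 2, Oct 3, Oct 4 — lands on Friday, 2030/10/04.
Adding 25 calendar days to 2030/10/04 gives 2030/10/29, which is the last day of the review period.
The date closing becomes effective: 60 calendar days after 2030/10/29 is 2030/12/28.

2030/12/28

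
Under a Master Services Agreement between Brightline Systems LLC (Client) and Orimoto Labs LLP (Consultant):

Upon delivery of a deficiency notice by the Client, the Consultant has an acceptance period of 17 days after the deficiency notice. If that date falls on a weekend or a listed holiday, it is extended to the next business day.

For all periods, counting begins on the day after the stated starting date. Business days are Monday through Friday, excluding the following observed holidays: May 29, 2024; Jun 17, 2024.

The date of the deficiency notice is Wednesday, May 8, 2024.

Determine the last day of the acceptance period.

May 27, 2024

Adding 17 calendar days to May 8, 2024 gives May 25, 2024, which is the last day of the acceptance period. That falls on a Saturday, so it rolls to the next business day, Monday, May 27, 2024.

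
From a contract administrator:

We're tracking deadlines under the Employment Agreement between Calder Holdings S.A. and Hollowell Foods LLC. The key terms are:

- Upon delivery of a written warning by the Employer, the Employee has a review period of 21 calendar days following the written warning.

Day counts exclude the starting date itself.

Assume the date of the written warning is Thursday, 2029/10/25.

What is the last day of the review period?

2029/11/15

The last day of the review period: 21 calendar days after 2029/10/25 is 2029/11/15.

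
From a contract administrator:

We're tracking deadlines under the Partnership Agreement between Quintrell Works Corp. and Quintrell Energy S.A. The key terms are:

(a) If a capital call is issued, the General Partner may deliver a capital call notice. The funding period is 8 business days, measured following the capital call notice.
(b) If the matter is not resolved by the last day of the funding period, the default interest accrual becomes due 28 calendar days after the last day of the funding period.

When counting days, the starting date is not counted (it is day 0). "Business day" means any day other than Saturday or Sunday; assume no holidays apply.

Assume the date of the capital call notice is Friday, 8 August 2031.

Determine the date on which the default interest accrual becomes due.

From Friday, 8 August 2031, 8 business days (Aug 11, Aug 12, Aug 13, Aug 14, Aug 15, Aug 18, Aug 19, Aug 20, skipping weekends) brings us to Wednesday, 20 August 2031, which is the last day of the funding period.
The date on which the default interest accrual becomes due: 28 calendar days after 20 August 2031 is 17 September 2031.

17 September 2031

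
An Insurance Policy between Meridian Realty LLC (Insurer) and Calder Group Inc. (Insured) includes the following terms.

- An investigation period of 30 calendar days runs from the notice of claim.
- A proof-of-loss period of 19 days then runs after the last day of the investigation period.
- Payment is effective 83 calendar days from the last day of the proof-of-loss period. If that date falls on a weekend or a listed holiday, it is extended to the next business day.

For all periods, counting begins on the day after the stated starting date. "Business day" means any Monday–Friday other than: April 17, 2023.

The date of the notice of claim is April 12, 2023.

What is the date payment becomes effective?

The last day of the investigation period: 30 calendar days after April 12, 2023 is May 12, 2023.
The last day of the proof-of-loss period: May 12, 2023 + 19 days = May 31, 2023.
The date payment becomes effective: 83 calendar days after May 31, 2023 is August 22, 2023. August 22, 2023 is a Tuesday and is not a listed holiday, so no roll-forward applies.

August 22, 2023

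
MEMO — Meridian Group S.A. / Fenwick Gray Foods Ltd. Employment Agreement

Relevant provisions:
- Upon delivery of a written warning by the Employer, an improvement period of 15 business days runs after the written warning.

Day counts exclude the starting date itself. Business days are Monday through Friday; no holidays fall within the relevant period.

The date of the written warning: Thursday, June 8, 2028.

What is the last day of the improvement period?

June 29, 2028

The last day of the improvement period: 15 business days after Thursday, June 8, 2028, skipping weekends — Jun 9, Jun 12, Jun 13, Jun 14, …, Jun 27, Jun 28, Jun 29 — lands on Thursday, June 29, 2028.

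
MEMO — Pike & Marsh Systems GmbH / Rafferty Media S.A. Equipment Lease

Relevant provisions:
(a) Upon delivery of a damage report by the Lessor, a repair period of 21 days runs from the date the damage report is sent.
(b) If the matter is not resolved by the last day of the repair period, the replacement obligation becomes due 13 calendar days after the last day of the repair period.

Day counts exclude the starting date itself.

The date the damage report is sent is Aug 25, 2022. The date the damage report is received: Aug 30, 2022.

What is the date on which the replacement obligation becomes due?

Sep 28, 2022

The last day of the repair period: Aug 25, 2022 + 21 days = Sep 15, 2022.
Adding 13 calendar days to Sep 15, 2022 gives Sep 28, 2022, which is the date on which the replacement obligation becomes due.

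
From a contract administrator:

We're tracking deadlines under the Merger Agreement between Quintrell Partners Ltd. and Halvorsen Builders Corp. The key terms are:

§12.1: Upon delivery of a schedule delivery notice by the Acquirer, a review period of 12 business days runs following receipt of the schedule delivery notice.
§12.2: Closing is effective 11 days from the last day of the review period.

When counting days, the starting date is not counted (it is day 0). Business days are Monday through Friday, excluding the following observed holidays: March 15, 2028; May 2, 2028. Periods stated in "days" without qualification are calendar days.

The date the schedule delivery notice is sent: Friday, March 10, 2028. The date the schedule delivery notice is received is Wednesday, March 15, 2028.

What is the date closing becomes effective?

The last day of the review period: counting 12 business days from Wednesday, March 15, 2028 (Mar 16, Mar 17, Mar 20, Mar 21, …, Mar 29, Mar 30, Mar 31, skipping weekends) reaches Friday, March 31, 2028.
The date closing becomes effective: 11 calendar days after March 31, 2028 is April 11, 2028.

April 11, 2028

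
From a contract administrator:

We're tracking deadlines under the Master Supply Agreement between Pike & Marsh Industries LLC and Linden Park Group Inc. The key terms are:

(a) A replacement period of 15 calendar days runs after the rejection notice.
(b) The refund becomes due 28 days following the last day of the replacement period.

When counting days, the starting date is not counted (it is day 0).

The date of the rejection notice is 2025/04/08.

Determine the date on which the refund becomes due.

2025/05/21

The last day of the replacement period: 2025/04/08 + 15 days = 2025/04/23.
The date on which the refund becomes due: 2025/04/23 + 28 days = 2025/05/21.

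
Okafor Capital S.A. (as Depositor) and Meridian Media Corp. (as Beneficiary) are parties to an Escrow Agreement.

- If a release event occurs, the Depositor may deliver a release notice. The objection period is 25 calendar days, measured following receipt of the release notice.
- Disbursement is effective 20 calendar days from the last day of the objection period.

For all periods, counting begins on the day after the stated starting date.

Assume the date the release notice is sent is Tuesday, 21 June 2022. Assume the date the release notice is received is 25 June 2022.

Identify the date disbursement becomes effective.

9 August 2022

Adding 25 calendar days to 25 June 2022 gives 20 July 2022, which is the last day of the objection period.
Adding 20 calendar days to 20 July 2022 gives 9 August 2022, which is the date disbursement becomes effective.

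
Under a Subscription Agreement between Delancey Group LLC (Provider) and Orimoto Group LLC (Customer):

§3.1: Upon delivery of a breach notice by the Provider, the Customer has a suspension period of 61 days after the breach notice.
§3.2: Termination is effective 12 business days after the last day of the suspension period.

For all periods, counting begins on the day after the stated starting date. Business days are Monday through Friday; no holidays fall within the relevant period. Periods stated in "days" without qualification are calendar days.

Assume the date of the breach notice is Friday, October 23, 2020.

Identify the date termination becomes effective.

January 8, 2021

The last day of the suspension period: 61 calendar days after October 23, 2020 is December 23, 2020.
The date termination becomes effective: 12 business days after Wednesday, December 23, 2020, skipping weekends — Dec 24, Dec 25, Dec 28, Dec 29, …, Jan 6, Jan 7, Jan 8 — lands on Friday, January 8, 2021.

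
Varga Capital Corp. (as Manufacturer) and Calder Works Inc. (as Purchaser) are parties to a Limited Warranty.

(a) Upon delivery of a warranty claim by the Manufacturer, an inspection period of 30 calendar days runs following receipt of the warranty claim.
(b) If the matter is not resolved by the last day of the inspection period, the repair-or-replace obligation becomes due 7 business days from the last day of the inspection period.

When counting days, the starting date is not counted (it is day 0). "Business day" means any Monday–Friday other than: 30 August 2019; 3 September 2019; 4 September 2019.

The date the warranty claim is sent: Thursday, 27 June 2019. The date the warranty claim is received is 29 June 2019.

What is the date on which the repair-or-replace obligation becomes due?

7 August 2019

The last day of the inspection period: 30 calendar days after 29 June 2019 is 29 July 2019.
The date on which the repair-or-replace obligation becomes due: counting 7 business days from Monday, 29 July 2019 (Jul 30, Jul 31, Aug 1, Aug 2, Aug 5, Aug 6, Aug 7, skipping weekends) reaches Wednesday, 7 August 2019.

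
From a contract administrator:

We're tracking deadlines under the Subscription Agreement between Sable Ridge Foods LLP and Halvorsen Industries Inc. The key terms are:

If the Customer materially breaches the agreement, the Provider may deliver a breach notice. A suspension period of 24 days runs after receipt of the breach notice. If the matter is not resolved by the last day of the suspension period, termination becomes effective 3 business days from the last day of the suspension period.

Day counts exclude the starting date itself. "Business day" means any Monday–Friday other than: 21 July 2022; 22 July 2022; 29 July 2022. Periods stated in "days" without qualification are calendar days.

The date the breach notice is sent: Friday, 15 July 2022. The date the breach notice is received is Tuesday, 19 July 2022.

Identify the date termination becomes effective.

17 August 2022

Adding 24 calendar days to 19 July 2022 gives 12 August 2022, which is the last day of the suspension period.
The date termination becomes effective: 3 business days after Friday, 12 August 2022, skipping weekends — Aug 15, Aug 16, Aug 17 — lands on Wednesday, 17 August 2022.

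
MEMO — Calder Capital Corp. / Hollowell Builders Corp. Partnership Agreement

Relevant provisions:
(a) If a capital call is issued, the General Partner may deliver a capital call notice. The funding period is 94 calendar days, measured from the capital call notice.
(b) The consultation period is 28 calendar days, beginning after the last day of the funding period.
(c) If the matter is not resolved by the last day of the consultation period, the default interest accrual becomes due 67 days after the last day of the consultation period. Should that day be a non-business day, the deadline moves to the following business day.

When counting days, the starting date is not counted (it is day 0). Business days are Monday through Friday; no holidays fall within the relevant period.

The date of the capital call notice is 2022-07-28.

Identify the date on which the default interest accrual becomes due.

Adding 94 calendar days to 2022-07-28 gives 2022-10-30, which is the last day of the funding period.
Adding 28 calendar days to 2022-10-30 gives 2022-11-27, which is the last day of the consultation period.
The date on which the default interest accrual becomes due: 67 calendar days after 2022-11-27 is 2023-02-02. 2023-02-02 is a Thursday, so no roll-forward applies.

2023-02-02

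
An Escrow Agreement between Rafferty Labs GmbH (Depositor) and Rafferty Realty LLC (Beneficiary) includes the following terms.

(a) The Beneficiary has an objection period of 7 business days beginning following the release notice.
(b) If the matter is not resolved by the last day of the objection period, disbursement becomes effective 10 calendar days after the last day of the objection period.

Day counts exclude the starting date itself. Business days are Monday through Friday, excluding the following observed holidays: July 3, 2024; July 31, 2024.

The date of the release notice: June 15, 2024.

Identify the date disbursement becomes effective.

The last day of the objection period: 7 business days after Saturday, June 15, 2024, skipping weekends — Jun 17, Jun 18, Jun 19, Jun 20, Jun 21, Jun 24, Jun 25 — lands on Tuesday, June 25, 2024.
The date disbursement becomes effective: 10 calendar days after June 25, 2024 is July 5, 2024.

July 5, 2024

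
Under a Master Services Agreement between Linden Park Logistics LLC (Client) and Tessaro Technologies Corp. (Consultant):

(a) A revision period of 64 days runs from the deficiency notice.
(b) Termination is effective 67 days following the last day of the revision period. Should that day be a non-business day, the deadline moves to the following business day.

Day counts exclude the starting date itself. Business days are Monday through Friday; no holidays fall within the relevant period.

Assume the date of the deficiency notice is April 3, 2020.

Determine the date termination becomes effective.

The last day of the revision period: April 3, 2020 + 64 days = June 6, 2020.
The date termination becomes effective: June 6, 2020 + 67 days = August 12, 2020. August 12, 2020 is a Wednesday, so no roll-forward applies.

August 12, 2020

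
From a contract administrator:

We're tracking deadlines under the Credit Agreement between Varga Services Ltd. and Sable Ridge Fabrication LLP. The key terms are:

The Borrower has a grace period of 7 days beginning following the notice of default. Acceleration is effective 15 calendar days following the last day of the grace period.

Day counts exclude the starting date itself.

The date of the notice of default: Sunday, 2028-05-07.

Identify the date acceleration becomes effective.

2028-05-29

The last day of the grace period: 2028-05-07 + 7 days = 2028-05-14.
The date acceleration becomes effective: 15 calendar days after 2028-05-14 is 2028-05-29.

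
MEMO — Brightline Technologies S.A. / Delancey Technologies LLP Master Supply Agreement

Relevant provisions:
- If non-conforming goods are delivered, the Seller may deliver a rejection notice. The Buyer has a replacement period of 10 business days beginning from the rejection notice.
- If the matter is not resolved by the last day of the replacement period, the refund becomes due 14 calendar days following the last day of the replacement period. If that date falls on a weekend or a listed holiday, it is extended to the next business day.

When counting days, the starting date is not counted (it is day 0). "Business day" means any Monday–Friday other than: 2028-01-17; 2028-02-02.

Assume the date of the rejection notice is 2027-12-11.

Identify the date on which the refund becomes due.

2028-01-07

The last day of the replacement period: counting 10 business days from Saturday, 2027-12-11 (Dec 13, Dec 14, Dec 15, Dec 16, Dec 17, Dec 20, Dec 21, Dec 22, Dec 23, Dec 24, skipping weekends) reaches Friday, 2027-12-24.
The date on which the refund becomes due: 14 calendar days after 2027-12-24 is 2028-01-07. 2028-01-07 is a Friday and is not a listed holiday, so no roll-forward applies.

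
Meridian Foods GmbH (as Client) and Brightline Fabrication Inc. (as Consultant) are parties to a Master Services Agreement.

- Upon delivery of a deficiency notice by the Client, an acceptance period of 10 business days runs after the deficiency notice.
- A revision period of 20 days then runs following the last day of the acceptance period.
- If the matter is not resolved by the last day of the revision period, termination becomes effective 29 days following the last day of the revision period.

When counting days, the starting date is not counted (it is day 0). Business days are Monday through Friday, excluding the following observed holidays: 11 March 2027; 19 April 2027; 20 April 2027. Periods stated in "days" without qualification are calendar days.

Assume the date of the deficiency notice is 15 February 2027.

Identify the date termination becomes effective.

The last day of the acceptance period: 10 business days after Monday, 15 February 2027, skipping weekends — Feb 16, Feb 17, Feb 18, Feb 19, Feb 22, Feb 23, Feb 24, Feb 25, Feb 26, Mar 1 — lands on Monday, 1 March 2027.
The last day of the revision period: 1 March 2027 + 20 days = 21 March 2027.
Adding 29 calendar days to 21 March 2027 gives 19 April 2027, which is the date termination becomes effective.

19 April 2027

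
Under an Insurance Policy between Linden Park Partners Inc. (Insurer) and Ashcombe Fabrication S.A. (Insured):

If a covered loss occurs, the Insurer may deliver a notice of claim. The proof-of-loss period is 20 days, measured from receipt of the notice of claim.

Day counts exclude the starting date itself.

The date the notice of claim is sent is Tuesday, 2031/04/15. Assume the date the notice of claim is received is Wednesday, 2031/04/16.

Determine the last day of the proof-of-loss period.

The last day of the proof-of-loss period: 2031/04/16 + 20 days = 2031/05/06.

2031/05/06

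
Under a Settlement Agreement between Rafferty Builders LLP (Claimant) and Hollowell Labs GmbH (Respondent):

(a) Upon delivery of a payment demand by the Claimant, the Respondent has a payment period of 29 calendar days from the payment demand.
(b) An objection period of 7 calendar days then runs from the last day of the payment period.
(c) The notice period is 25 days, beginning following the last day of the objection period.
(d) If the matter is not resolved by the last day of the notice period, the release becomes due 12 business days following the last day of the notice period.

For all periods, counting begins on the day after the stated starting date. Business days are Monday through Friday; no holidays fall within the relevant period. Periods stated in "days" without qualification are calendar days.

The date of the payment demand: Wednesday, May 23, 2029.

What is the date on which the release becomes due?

The last day of the payment period: 29 calendar days after May 23, 2029 is June 21, 2029.
The last day of the objection period: 7 calendar days after June 21, 2029 is June 28, 2029.
Adding 25 calendar days to June 28, 2029 gives July 23, 2029, which is the last day of the notice period.
The date on which the release becomes due: counting 12 business days from Monday, July 23, 2029 (Jul 24, Jul 25, Jul 26, Jul 27, …, Aug 6, Aug 7, Aug 8, skipping weekends) reaches Wednesday, August 8, 2029.

August 8, 2029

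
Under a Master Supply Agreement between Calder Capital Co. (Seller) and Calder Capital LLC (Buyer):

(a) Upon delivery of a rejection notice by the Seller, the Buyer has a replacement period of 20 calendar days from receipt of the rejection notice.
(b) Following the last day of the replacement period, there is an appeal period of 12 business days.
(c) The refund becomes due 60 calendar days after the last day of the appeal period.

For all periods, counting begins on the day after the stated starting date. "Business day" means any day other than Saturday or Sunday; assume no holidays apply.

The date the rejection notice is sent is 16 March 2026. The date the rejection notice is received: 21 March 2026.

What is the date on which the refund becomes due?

The last day of the replacement period: 21 March 2026 + 20 days = 10 April 2026.
The last day of the appeal period: counting 12 business days from Friday, 10 April 2026 (Apr 13, Apr 14, Apr 15, Apr 16, …, Apr 24, Apr 27, Apr 28, skipping weekends) reaches Tuesday, 28 April 2026.
The date on which the refund becomes due: 28 April 2026 + 60 days = 27 June 2026.

27 June 2026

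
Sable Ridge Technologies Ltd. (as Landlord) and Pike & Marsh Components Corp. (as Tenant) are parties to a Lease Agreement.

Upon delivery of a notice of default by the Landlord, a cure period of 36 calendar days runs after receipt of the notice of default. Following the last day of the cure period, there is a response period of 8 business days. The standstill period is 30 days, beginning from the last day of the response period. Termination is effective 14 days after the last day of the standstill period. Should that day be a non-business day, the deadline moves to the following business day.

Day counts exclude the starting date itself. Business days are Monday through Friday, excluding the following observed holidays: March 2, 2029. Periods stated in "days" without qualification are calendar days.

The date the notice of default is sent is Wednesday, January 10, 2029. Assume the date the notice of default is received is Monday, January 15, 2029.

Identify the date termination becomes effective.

April 18, 2029

The last day of the cure period: January 15, 2029 + 36 days = February 20, 2029.
From Tuesday, February 20, 2029, 8 business days (Feb 21, Feb 22, Feb 23, Feb 26, Feb 27, Feb 28, Mar 1, Mar 5, skipping weekends and the listed holiday on Mar 2) brings us to Monday, March 5, 2029, which is the last day of the response period.
The last day of the standstill period: March 5, 2029 + 30 days = April 4, 2029.
The date termination becomes effective: 14 calendar days after April 4, 2029 is April 18, 2029. April 18, 2029 is a Wednesday and is not a listed holiday, so no roll-forward applies.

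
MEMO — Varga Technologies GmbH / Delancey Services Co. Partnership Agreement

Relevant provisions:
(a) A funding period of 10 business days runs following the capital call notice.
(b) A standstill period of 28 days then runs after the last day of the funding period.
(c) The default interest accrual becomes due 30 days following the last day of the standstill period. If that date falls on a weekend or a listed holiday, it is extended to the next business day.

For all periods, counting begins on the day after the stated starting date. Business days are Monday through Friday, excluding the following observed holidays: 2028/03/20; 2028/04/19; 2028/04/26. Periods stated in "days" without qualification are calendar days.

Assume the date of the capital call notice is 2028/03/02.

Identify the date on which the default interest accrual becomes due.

2028/05/15

The last day of the funding period: counting 10 business days from Thursday, 2028/03/02 (Mar 3, Mar 6, Mar 7, Mar 8, Mar 9, Mar 10, Mar 13, Mar 14, Mar 15, Mar 16, skipping weekends) reaches Thursday, 2028/03/16.
Adding 28 calendar days to 2028/03/16 gives 2028/04/13, which is the last day of the standstill period.
Adding 30 calendar days to 2028/04/13 gives 2028/05/13, which is the date on which the default interest accrual becomes due. That falls on a Saturday, so it rolls to the next business day, Monday, 2028/05/15.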